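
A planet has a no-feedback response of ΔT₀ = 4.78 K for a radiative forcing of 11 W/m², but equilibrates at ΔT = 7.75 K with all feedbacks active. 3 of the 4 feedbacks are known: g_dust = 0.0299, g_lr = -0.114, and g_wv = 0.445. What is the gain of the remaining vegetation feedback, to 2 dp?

0.02

Amplification A = ΔT/ΔT₀ = 7.75/4.78 = 1.621.
Total gain g = 1 − 1/A = 1 − 1/1.621 = 0.3831.
Known gains sum to 0.0299 − 0.114 + 0.445 = 0.3609.
g_veg = 0.3831 − 0.3609 = 0.02.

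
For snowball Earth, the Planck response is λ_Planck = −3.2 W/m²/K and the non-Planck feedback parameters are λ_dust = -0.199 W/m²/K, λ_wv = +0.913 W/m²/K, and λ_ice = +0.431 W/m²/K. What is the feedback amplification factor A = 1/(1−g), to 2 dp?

Convert to gains: g_dust = -0.199/3.2 = -0.06219; g_wv = 0.913/3.2 = 0.2853; g_ice = 0.431/3.2 = 0.1347.
Total gain g = 0.35781.
A = 1/(1 − 0.35781) = 1.56.

1.56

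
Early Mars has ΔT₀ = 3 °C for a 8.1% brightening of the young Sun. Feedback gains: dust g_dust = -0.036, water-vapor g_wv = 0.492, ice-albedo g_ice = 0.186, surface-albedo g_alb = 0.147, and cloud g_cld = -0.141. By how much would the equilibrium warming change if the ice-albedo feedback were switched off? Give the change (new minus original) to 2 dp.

Original: g = 0.648, ΔT = 3/(1−0.648) = 8.5227 °C.
Without ice-albedo: g' = 0.462, ΔT' = 3/(1−0.462) = 5.5762 °C.
Change = 5.5762 − 8.5227 = -2.95 °C.

-2.95 °C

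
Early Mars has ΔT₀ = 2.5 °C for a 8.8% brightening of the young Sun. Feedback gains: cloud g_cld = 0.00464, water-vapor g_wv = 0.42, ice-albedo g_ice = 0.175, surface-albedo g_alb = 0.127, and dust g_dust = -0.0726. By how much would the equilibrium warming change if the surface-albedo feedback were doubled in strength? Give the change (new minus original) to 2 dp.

Original: g = 0.65404, ΔT = 2.5/(1−0.65404) = 7.2263 °C.
With doubled surface-albedo: g' = 0.78104, ΔT' = 2.5/(1−0.78104) = 11.4176 °C.
Change = 11.4176 − 7.2263 = 4.19 °C.

4.19 °C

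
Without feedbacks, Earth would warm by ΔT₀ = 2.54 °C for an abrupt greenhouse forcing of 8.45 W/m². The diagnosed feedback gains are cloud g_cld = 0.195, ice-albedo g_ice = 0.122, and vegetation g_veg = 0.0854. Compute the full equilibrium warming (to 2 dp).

Total gain g = 0.195 + 0.122 + 0.0854 = 0.4024.
Amplification A = 1/(1 − 0.4024) = 1.673.
ΔT = 2.54 × 1.673 = 4.25 °C.

4.25 °C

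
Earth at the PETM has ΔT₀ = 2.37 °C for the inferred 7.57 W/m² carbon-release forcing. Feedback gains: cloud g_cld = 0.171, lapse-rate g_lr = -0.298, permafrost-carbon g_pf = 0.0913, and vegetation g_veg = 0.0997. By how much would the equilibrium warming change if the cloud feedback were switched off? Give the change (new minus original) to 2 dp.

Original: g = 0.064, ΔT = 2.37/(1−0.064) = 2.5321 °C.
Without cloud: g' = -0.107, ΔT' = 2.37/(1+0.107) = 2.1409 °C.
Change = 2.1409 − 2.5321 = -0.39 °C.

-0.39 °C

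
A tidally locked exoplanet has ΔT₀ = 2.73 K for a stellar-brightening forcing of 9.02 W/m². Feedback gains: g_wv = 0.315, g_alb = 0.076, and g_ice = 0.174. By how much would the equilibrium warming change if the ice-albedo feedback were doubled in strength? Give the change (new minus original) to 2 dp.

4.18 K

Original: g = 0.565, ΔT = 2.73/(1−0.565) = 6.2759 K.
With doubled ice-albedo: g' = 0.739, ΔT' = 2.73/(1−0.739) = 10.4598 K.
Change = 10.4598 − 6.2759 = 4.18 K.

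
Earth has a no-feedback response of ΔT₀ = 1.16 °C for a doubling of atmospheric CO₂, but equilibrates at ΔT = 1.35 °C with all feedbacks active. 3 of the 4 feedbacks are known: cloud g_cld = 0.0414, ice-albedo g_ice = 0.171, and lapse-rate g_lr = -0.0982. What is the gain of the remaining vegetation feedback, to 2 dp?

Amplification A = ΔT/ΔT₀ = 1.35/1.16 = 1.164.
Total gain g = 1 − 1/A = 1 − 1/1.164 = 0.1409.
Known gains sum to 0.0414 + 0.171 − 0.0982 = 0.1142.
g_veg = 0.1409 − 0.1142 = 0.03.

0.03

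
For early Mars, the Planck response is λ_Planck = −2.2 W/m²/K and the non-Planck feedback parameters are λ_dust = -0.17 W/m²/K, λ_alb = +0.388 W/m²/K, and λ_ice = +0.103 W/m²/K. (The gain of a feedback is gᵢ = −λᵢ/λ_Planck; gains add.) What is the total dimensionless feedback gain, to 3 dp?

Convert to gains: g_dust = -0.17/2.2 = -0.07727; g_alb = 0.388/2.2 = 0.1764; g_ice = 0.103/2.2 = 0.04682.
Total gain g = 0.14595.

0.146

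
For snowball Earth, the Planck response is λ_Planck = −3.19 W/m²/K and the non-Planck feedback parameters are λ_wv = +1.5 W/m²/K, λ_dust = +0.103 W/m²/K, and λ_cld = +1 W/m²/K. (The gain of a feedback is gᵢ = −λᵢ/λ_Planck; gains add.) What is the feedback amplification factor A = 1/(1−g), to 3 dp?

5.434

Convert to gains: g_wv = 1.5/3.19 = 0.4702; g_dust = 0.103/3.19 = 0.03229; g_cld = 1/3.19 = 0.3135.
Total gain g = 0.81599.
A = 1/(1 − 0.81599) = 5.434.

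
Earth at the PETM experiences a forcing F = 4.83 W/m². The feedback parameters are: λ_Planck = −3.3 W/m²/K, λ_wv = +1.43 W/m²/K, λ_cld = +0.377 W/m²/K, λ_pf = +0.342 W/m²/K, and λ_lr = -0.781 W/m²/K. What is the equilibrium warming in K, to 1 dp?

2.5 K

Net feedback parameter λ = (−3.3) + (+1.43) + (+0.377) + (+0.342) + (-0.781) = -1.932 W/m²/K.
ΔT = −F/λ = −4.83/(-1.932) = 2.5 K.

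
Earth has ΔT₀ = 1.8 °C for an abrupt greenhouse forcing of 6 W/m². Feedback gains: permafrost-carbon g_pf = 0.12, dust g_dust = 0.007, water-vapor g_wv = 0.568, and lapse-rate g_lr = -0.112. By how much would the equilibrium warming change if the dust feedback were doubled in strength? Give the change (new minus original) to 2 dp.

Original: g = 0.583, ΔT = 1.8/(1−0.583) = 4.3165 °C.
With doubled dust: g' = 0.59, ΔT' = 1.8/(1−0.59) = 4.3902 °C.
Change = 4.3902 − 4.3165 = 0.07 °C.

0.07 °C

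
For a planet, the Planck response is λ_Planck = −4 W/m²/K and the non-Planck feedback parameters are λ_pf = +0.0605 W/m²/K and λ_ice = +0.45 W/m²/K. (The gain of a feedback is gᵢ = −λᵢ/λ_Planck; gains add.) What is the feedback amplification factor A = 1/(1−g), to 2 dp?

1.15

Convert to gains: g_pf = 0.0605/4 = 0.01512; g_ice = 0.45/4 = 0.1125.
Total gain g = 0.12762.
A = 1/(1 − 0.12762) = 1.15.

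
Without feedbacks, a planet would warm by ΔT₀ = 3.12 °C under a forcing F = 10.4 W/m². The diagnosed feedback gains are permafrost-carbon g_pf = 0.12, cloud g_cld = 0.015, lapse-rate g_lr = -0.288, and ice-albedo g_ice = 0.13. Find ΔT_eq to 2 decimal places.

3.05 °C

Total gain g = 0.12 + 0.015 − 0.288 + 0.13 = -0.023.
Amplification A = 1/(1 + 0.023) = 0.9775.
ΔT = 3.12 × 0.9775 = 3.05 °C.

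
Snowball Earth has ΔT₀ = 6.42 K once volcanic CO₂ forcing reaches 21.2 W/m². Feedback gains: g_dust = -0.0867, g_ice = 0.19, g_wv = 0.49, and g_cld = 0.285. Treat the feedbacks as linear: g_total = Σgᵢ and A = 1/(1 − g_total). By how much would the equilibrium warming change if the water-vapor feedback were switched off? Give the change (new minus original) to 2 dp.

Original: g = 0.8783, ΔT = 6.42/(1−0.8783) = 52.7527 K.
Without water-vapor: g' = 0.3883, ΔT' = 6.42/(1−0.3883) = 10.4953 K.
Change = 10.4953 − 52.7527 = -42.26 K.

-42.26 K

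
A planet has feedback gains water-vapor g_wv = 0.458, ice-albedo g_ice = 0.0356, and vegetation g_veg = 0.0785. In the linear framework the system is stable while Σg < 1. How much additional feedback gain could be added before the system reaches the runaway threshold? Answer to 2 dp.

Current total gain = 0.458 + 0.0356 + 0.0785 = 0.5721.
Margin to runaway = 1 − 0.5721 = 0.43.

0.43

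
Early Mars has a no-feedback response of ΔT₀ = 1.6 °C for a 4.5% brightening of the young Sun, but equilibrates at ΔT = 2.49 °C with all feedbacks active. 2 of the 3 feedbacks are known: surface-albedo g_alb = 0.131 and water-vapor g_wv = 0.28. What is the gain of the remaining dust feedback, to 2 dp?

-0.05

Amplification A = ΔT/ΔT₀ = 2.49/1.6 = 1.556.
Total gain g = 1 − 1/A = 1 − 1/1.556 = 0.3573.
Known gains sum to 0.131 + 0.28 = 0.411.
g_dust = 0.3573 − 0.411 = -0.05.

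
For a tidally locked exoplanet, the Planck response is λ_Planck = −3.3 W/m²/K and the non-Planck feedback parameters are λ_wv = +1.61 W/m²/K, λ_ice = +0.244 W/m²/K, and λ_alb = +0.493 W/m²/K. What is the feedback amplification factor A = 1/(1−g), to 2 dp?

3.46

Convert to gains: g_wv = 1.61/3.3 = 0.4879; g_ice = 0.244/3.3 = 0.07394; g_alb = 0.493/3.3 = 0.1494.
Total gain g = 0.71124.
A = 1/(1 − 0.71124) = 3.46.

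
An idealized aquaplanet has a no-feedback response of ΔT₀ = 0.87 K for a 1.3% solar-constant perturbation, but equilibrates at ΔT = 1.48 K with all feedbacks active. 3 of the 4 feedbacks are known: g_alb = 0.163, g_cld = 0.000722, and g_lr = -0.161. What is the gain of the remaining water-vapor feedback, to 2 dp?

0.41

Amplification A = ΔT/ΔT₀ = 1.48/0.87 = 1.701.
Total gain g = 1 − 1/A = 1 − 1/1.701 = 0.4121.
Known gains sum to 0.163 + 0.000722 − 0.161 = 0.002722.
g_wv = 0.4121 − 0.002722 = 0.41.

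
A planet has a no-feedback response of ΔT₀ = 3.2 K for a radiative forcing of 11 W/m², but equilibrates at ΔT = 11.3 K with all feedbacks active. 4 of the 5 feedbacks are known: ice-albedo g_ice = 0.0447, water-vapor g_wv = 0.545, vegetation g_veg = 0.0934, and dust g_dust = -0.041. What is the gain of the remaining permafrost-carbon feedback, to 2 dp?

Amplification A = ΔT/ΔT₀ = 11.3/3.2 = 3.531.
Total gain g = 1 − 1/A = 1 − 1/3.531 = 0.7168.
Known gains sum to 0.0447 + 0.545 + 0.0934 − 0.041 = 0.6421.
g_pf = 0.7168 − 0.6421 = 0.07.

0.07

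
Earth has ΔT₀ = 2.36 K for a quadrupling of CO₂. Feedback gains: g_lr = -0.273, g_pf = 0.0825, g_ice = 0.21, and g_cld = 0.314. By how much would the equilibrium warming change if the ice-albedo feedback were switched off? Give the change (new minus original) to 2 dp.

-0.85 K

Original: g = 0.3335, ΔT = 2.36/(1−0.3335) = 3.5409 K.
Without ice-albedo: g' = 0.1235, ΔT' = 2.36/(1−0.1235) = 2.6925 K.
Change = 2.6925 − 3.5409 = -0.85 K.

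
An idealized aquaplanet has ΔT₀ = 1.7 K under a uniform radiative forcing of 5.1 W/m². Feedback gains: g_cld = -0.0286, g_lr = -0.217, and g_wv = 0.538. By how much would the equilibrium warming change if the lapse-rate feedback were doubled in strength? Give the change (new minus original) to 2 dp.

-0.56 K

Original: g = 0.2924, ΔT = 1.7/(1−0.2924) = 2.4025 K.
With doubled lapse-rate: g' = 0.0754, ΔT' = 1.7/(1−0.0754) = 1.8386 K.
Change = 1.8386 − 2.4025 = -0.56 K.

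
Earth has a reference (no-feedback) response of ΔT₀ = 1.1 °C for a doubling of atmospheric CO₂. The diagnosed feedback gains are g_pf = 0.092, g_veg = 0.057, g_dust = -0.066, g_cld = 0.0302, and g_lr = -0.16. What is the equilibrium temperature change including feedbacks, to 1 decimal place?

1.1 °C

Total gain g = 0.092 + 0.057 − 0.066 + 0.0302 − 0.16 = -0.0468.
Amplification A = 1/(1 + 0.0468) = 0.9553.
ΔT = 1.1 × 0.9553 = 1.1 °C.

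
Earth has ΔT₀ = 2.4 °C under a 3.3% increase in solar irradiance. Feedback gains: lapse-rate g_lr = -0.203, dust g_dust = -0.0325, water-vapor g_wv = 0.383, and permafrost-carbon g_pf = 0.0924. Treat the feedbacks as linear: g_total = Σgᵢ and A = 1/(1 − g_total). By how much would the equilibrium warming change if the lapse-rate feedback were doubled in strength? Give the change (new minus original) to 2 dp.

Original: g = 0.2399, ΔT = 2.4/(1−0.2399) = 3.1575 °C.
With doubled lapse-rate: g' = 0.0369, ΔT' = 2.4/(1−0.0369) = 2.4920 °C.
Change = 2.4920 − 3.1575 = -0.67 °C.

-0.67 °C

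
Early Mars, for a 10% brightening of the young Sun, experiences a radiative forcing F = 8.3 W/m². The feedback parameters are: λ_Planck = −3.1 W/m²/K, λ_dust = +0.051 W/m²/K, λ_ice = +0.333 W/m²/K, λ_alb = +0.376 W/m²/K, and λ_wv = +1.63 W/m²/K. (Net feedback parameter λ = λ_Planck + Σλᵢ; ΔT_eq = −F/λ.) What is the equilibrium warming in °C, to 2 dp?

11.69 °C

Net feedback parameter λ = (−3.1) + (+0.051) + (+0.333) + (+0.376) + (+1.63) = -0.71 W/m²/K.
ΔT = −F/λ = −8.3/(-0.71) = 11.69 °C.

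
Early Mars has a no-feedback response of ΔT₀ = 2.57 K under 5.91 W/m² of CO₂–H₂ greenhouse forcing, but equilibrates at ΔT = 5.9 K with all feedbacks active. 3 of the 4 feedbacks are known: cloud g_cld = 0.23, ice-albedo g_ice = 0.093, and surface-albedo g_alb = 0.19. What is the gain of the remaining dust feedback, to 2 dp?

0.05

Amplification A = ΔT/ΔT₀ = 5.9/2.57 = 2.296.
Total gain g = 1 − 1/A = 1 − 1/2.296 = 0.5645.
Known gains sum to 0.23 + 0.093 + 0.19 = 0.513.
g_dust = 0.5645 − 0.513 = 0.05.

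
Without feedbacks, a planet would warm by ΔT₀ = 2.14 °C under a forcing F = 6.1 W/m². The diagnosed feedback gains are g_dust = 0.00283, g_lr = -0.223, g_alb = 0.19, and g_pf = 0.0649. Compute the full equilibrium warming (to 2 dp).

2.22 °C

Total gain g = 0.00283 − 0.223 + 0.19 + 0.0649 = 0.03473.
Amplification A = 1/(1 − 0.03473) = 1.036.
ΔT = 2.14 × 1.036 = 2.22 °C.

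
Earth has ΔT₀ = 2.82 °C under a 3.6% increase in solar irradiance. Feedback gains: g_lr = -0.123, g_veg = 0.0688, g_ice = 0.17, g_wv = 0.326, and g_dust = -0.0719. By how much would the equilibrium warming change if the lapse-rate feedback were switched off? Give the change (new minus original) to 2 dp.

1.09 °C

Original: g = 0.3699, ΔT = 2.82/(1−0.3699) = 4.4755 °C.
Without lapse-rate: g' = 0.4929, ΔT' = 2.82/(1−0.4929) = 5.5610 °C.
Change = 5.5610 − 4.4755 = 1.09 °C.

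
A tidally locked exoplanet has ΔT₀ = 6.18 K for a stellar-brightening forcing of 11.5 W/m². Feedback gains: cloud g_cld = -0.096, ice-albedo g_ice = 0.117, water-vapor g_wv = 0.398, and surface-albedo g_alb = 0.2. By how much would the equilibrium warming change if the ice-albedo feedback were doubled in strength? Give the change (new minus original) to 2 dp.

7.19 K

Original: g = 0.619, ΔT = 6.18/(1−0.619) = 16.2205 K.
With doubled ice-albedo: g' = 0.736, ΔT' = 6.18/(1−0.736) = 23.4091 K.
Change = 23.4091 − 16.2205 = 7.19 K.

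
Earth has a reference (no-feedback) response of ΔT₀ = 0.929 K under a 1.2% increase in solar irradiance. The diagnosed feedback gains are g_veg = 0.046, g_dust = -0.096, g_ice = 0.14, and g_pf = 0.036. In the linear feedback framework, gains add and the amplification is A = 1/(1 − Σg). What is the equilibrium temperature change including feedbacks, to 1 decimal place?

Total gain g = 0.046 − 0.096 + 0.14 + 0.036 = 0.126.
Amplification A = 1/(1 − 0.126) = 1.144.
ΔT = 0.929 × 1.144 = 1.1 K.

1.1 K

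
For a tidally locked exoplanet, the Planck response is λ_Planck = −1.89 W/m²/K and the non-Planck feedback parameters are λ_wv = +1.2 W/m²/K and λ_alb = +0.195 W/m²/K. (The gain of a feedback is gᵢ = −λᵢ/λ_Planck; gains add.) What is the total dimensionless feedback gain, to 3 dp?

0.738

Convert to gains: g_wv = 1.2/1.89 = 0.6349; g_alb = 0.195/1.89 = 0.1032.
Total gain g = 0.7381.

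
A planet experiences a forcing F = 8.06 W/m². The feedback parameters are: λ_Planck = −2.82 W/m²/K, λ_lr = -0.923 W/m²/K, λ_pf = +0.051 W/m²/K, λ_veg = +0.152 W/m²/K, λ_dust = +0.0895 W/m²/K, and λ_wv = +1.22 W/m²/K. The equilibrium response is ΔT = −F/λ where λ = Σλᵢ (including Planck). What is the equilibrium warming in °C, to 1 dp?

3.6 °C

Net feedback parameter λ = (−2.82) + (-0.923) + (+0.051) + (+0.152) + (+0.0895) + (+1.22) = -2.2305 W/m²/K.
ΔT = −F/λ = −8.06/(-2.2305) = 3.6 °C.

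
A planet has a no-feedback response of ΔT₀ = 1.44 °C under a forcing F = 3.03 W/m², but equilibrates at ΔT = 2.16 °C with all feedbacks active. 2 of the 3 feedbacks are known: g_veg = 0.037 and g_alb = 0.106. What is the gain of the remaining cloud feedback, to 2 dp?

Amplification A = ΔT/ΔT₀ = 2.16/1.44 = 1.5.
Total gain g = 1 − 1/A = 1 − 1/1.5 = 0.3333.
Known gains sum to 0.037 + 0.106 = 0.143.
g_cld = 0.3333 − 0.143 = 0.19.

0.19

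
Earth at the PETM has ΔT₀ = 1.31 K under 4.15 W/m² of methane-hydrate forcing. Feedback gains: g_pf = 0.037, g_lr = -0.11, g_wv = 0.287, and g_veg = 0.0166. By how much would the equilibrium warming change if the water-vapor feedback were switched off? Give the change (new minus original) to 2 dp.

Original: g = 0.2306, ΔT = 1.31/(1−0.2306) = 1.7026 K.
Without water-vapor: g' = -0.0564, ΔT' = 1.31/(1+0.0564) = 1.2401 K.
Change = 1.2401 − 1.7026 = -0.46 K.

-0.46 K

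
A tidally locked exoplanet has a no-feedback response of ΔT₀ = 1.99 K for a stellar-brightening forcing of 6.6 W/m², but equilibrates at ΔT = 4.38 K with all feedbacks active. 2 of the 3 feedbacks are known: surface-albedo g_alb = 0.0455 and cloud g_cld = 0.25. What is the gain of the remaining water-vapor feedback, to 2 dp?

Amplification A = ΔT/ΔT₀ = 4.38/1.99 = 2.201.
Total gain g = 1 − 1/A = 1 − 1/2.201 = 0.5457.
Known gains sum to 0.0455 + 0.25 = 0.2955.
g_wv = 0.5457 − 0.2955 = 0.25.

0.25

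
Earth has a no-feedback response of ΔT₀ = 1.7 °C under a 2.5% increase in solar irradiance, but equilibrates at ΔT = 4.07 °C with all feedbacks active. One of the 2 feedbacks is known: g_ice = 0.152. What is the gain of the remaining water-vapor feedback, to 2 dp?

Amplification A = ΔT/ΔT₀ = 4.07/1.7 = 2.394.
Total gain g = 1 − 1/A = 1 − 1/2.394 = 0.5823.
The known gain is 0.152.
g_wv = 0.5823 − 0.152 = 0.43.

0.43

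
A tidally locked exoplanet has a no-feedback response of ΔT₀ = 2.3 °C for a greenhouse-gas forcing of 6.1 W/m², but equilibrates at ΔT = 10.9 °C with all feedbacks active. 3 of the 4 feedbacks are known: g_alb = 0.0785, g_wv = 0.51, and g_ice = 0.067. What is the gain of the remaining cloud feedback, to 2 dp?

0.13

Amplification A = ΔT/ΔT₀ = 10.9/2.3 = 4.739.
Total gain g = 1 − 1/A = 1 − 1/4.739 = 0.789.
Known gains sum to 0.0785 + 0.51 + 0.067 = 0.6555.
g_cld = 0.789 − 0.6555 = 0.13.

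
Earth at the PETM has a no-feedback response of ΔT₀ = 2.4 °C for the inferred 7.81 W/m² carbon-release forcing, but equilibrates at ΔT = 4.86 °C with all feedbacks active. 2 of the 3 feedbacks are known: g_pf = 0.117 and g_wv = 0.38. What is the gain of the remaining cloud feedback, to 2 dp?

0.01

Amplification A = ΔT/ΔT₀ = 4.86/2.4 = 2.025.
Total gain g = 1 − 1/A = 1 − 1/2.025 = 0.5062.
Known gains sum to 0.117 + 0.38 = 0.497.
g_cld = 0.5062 − 0.497 = 0.01.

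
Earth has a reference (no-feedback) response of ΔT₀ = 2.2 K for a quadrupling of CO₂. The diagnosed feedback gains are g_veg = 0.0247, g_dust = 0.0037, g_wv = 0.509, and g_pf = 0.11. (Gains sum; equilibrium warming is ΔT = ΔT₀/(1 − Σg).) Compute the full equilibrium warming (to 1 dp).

6.2 K

Total gain g = 0.0247 + 0.0037 + 0.509 + 0.11 = 0.6474.
Amplification A = 1/(1 − 0.6474) = 2.836.
ΔT = 2.2 × 2.836 = 6.2 K.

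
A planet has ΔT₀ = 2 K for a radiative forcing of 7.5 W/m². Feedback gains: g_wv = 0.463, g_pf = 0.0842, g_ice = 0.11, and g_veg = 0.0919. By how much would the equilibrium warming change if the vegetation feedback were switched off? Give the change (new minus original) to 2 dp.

-2.14 K

Original: g = 0.7491, ΔT = 2/(1−0.7491) = 7.9713 K.
Without vegetation: g' = 0.6572, ΔT' = 2/(1−0.6572) = 5.8343 K.
Change = 5.8343 − 7.9713 = -2.14 K.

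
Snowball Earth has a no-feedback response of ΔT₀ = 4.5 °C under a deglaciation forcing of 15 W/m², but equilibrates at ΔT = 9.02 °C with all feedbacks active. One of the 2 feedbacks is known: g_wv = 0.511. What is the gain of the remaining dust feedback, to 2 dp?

Amplification A = ΔT/ΔT₀ = 9.02/4.5 = 2.004.
Total gain g = 1 − 1/A = 1 − 1/2.004 = 0.501.
The known gain is 0.511.
g_dust = 0.501 − 0.511 = -0.01.

-0.01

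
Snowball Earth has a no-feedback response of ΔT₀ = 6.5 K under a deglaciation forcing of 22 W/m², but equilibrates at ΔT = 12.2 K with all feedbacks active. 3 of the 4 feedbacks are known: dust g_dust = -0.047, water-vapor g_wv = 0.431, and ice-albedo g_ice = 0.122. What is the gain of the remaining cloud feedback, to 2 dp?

Amplification A = ΔT/ΔT₀ = 12.2/6.5 = 1.877.
Total gain g = 1 − 1/A = 1 − 1/1.877 = 0.4672.
Known gains sum to -0.047 + 0.431 + 0.122 = 0.506.
g_cld = 0.4672 − 0.506 = -0.04.

-0.04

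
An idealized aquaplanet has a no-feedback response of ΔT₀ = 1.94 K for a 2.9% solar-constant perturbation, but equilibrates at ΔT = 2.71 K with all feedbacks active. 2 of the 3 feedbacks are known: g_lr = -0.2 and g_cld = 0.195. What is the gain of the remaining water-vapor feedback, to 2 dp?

Amplification A = ΔT/ΔT₀ = 2.71/1.94 = 1.397.
Total gain g = 1 − 1/A = 1 − 1/1.397 = 0.2842.
Known gains sum to -0.2 + 0.195 = -0.005.
g_wv = 0.2842 + 0.005 = 0.29.

0.29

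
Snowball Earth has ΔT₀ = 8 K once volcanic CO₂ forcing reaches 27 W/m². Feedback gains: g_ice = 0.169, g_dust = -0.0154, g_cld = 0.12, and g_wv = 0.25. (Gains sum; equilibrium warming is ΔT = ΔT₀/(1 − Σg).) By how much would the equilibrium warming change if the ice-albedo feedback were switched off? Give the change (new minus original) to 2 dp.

-4.40 K

Original: g = 0.5236, ΔT = 8/(1−0.5236) = 16.7926 K.
Without ice-albedo: g' = 0.3546, ΔT' = 8/(1−0.3546) = 12.3954 K.
Change = 12.3954 − 16.7926 = -4.40 K.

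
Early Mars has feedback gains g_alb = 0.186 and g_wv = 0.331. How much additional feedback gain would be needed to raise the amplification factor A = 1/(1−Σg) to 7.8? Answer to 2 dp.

Current total gain = 0.517.
Target gain for A = 7.8: g* = 1 − 1/7.8 = 0.8718.
Additional gain needed = 0.8718 − 0.517 = 0.35.

0.35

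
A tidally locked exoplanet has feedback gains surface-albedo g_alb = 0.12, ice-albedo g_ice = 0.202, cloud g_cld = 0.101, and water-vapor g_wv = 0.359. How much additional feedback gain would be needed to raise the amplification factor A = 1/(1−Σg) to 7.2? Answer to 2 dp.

Current total gain = 0.782.
Target gain for A = 7.2: g* = 1 − 1/7.2 = 0.8611.
Additional gain needed = 0.8611 − 0.782 = 0.08.

0.08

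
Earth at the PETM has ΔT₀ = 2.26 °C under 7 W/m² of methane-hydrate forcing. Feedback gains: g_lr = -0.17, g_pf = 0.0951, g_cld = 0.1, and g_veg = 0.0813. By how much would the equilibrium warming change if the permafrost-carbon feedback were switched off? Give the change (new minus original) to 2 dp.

-0.24 °C

Original: g = 0.1064, ΔT = 2.26/(1−0.1064) = 2.5291 °C.
Without permafrost-carbon: g' = 0.0113, ΔT' = 2.26/(1−0.0113) = 2.2858 °C.
Change = 2.2858 − 2.5291 = -0.24 °C.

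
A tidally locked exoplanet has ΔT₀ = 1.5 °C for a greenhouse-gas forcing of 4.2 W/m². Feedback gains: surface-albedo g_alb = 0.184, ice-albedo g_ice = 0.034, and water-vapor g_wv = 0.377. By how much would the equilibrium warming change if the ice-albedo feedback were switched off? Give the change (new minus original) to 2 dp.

Original: g = 0.595, ΔT = 1.5/(1−0.595) = 3.7037 °C.
Without ice-albedo: g' = 0.561, ΔT' = 1.5/(1−0.561) = 3.4169 °C.
Change = 3.4169 − 3.7037 = -0.29 °C.

-0.29 °C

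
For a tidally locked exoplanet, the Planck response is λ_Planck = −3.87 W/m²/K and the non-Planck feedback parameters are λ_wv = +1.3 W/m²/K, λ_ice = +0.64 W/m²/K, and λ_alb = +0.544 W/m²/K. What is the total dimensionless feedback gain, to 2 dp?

Convert to gains: g_wv = 1.3/3.87 = 0.3359; g_ice = 0.64/3.87 = 0.1654; g_alb = 0.544/3.87 = 0.1406.
Total gain g = 0.6419.

0.64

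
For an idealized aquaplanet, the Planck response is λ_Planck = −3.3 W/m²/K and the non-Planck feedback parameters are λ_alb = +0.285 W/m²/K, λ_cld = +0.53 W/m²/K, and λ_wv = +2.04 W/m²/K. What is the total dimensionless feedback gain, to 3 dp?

Convert to gains: g_alb = 0.285/3.3 = 0.08636; g_cld = 0.53/3.3 = 0.1606; g_wv = 2.04/3.3 = 0.6182.
Total gain g = 0.86516.

0.865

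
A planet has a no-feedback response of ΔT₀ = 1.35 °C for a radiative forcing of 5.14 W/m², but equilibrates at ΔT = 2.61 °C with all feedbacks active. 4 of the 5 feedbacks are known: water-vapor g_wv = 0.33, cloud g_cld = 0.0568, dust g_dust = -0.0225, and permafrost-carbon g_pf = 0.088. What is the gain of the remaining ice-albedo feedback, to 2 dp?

Amplification A = ΔT/ΔT₀ = 2.61/1.35 = 1.933.
Total gain g = 1 − 1/A = 1 − 1/1.933 = 0.4827.
Known gains sum to 0.33 + 0.0568 − 0.0225 + 0.088 = 0.4523.
g_ice = 0.4827 − 0.4523 = 0.03.

0.03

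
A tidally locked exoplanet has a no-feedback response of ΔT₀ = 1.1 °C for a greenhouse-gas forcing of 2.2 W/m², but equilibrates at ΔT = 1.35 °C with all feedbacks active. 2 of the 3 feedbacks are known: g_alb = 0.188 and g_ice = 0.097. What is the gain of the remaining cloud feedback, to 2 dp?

Amplification A = ΔT/ΔT₀ = 1.35/1.1 = 1.227.
Total gain g = 1 − 1/A = 1 − 1/1.227 = 0.185.
Known gains sum to 0.188 + 0.097 = 0.285.
g_cld = 0.185 − 0.285 = -0.10.

-0.10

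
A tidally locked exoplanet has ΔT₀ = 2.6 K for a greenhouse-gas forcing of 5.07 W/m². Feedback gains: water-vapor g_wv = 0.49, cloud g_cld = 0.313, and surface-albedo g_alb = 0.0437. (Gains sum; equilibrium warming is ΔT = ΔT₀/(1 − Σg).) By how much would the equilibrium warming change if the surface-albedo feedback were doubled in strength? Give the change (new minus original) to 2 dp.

Original: g = 0.8467, ΔT = 2.6/(1−0.8467) = 16.9602 K.
With doubled surface-albedo: g' = 0.8904, ΔT' = 2.6/(1−0.8904) = 23.7226 K.
Change = 23.7226 − 16.9602 = 6.76 K.

6.76 K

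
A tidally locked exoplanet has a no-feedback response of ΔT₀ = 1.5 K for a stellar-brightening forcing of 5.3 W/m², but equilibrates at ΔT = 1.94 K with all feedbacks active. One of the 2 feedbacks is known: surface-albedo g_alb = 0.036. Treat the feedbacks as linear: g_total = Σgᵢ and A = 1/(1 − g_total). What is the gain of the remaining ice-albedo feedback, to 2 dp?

Amplification A = ΔT/ΔT₀ = 1.94/1.5 = 1.293.
Total gain g = 1 − 1/A = 1 − 1/1.293 = 0.2266.
The known gain is 0.036.
g_ice = 0.2266 − 0.036 = 0.19.

0.19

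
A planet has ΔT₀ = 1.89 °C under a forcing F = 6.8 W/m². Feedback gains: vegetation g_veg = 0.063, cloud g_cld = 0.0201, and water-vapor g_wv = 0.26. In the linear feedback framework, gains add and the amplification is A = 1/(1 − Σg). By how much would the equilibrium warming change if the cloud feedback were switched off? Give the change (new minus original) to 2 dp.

Original: g = 0.3431, ΔT = 1.89/(1−0.3431) = 2.8772 °C.
Without cloud: g' = 0.323, ΔT' = 1.89/(1−0.323) = 2.7917 °C.
Change = 2.7917 − 2.8772 = -0.09 °C.

-0.09 °C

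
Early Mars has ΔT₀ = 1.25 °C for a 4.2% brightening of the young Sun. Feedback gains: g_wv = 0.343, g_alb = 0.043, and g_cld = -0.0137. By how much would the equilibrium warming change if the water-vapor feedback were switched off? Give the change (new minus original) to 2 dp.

Original: g = 0.3723, ΔT = 1.25/(1−0.3723) = 1.9914 °C.
Without water-vapor: g' = 0.0293, ΔT' = 1.25/(1−0.0293) = 1.2877 °C.
Change = 1.2877 − 1.9914 = -0.70 °C.

-0.70 °C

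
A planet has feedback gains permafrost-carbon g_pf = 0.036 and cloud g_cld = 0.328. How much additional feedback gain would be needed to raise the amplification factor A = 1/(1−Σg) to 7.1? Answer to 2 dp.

0.50

Current total gain = 0.364.
Target gain for A = 7.1: g* = 1 − 1/7.1 = 0.8592.
Additional gain needed = 0.8592 − 0.364 = 0.50.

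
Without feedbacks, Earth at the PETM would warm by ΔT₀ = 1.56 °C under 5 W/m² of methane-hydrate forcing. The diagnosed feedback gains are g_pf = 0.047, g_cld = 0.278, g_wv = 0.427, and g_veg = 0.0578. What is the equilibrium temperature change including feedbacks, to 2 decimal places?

8.20 °C

Total gain g = 0.047 + 0.278 + 0.427 + 0.0578 = 0.8098.
Amplification A = 1/(1 − 0.8098) = 5.258.
ΔT = 1.56 × 5.258 = 8.20 °C.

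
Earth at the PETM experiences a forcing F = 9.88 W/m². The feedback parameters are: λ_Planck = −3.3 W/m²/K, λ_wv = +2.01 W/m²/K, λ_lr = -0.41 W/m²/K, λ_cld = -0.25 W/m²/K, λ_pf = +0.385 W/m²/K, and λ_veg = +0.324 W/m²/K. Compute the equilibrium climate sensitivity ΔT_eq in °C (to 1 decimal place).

Net feedback parameter λ = (−3.3) + (+2.01) + (-0.41) + (-0.25) + (+0.385) + (+0.324) = -1.241 W/m²/K.
ΔT = −F/λ = −9.88/(-1.241) = 8.0 °C.

8.0 °C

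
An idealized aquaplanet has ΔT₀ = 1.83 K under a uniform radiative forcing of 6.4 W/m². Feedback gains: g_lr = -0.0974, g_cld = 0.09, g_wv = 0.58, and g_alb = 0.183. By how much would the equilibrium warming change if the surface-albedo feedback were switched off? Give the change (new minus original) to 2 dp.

Original: g = 0.7556, ΔT = 1.83/(1−0.7556) = 7.4877 K.
Without surface-albedo: g' = 0.5726, ΔT' = 1.83/(1−0.5726) = 4.2817 K.
Change = 4.2817 − 7.4877 = -3.21 K.

-3.21 K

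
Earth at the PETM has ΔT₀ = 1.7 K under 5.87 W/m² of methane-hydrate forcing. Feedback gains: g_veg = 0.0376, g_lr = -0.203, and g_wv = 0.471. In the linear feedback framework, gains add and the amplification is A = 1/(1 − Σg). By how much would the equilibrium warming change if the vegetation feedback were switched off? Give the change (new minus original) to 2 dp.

Original: g = 0.3056, ΔT = 1.7/(1−0.3056) = 2.4482 K.
Without vegetation: g' = 0.268, ΔT' = 1.7/(1−0.268) = 2.3224 K.
Change = 2.3224 − 2.4482 = -0.13 K.

-0.13 K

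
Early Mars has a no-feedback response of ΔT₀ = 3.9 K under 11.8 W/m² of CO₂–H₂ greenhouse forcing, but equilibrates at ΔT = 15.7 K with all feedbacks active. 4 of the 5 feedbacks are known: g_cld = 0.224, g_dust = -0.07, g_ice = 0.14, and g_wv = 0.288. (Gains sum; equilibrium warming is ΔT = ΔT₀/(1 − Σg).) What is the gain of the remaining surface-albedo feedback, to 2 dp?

0.17

Amplification A = ΔT/ΔT₀ = 15.7/3.9 = 4.026.
Total gain g = 1 − 1/A = 1 − 1/4.026 = 0.7516.
Known gains sum to 0.224 − 0.07 + 0.14 + 0.288 = 0.582.
g_alb = 0.7516 − 0.582 = 0.17.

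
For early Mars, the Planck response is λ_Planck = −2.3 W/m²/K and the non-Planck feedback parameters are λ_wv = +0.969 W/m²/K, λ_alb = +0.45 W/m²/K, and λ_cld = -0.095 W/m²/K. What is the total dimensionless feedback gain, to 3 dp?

0.576

Convert to gains: g_wv = 0.969/2.3 = 0.4213; g_alb = 0.45/2.3 = 0.1957; g_cld = -0.095/2.3 = -0.0413.
Total gain g = 0.5757.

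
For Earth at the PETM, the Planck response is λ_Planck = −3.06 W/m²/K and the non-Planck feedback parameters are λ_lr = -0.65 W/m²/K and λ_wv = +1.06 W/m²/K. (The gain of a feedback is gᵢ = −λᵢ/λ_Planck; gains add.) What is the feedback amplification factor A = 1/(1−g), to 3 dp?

Convert to gains: g_lr = -0.65/3.06 = -0.2124; g_wv = 1.06/3.06 = 0.3464.
Total gain g = 0.134.
A = 1/(1 − 0.134) = 1.155.

1.155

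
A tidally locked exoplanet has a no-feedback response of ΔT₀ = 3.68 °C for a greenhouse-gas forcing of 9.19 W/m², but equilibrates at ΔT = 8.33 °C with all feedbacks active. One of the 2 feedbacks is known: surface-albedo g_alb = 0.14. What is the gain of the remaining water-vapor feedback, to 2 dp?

Amplification A = ΔT/ΔT₀ = 8.33/3.68 = 2.264.
Total gain g = 1 − 1/A = 1 − 1/2.264 = 0.5583.
The known gain is 0.14.
g_wv = 0.5583 − 0.14 = 0.42.

0.42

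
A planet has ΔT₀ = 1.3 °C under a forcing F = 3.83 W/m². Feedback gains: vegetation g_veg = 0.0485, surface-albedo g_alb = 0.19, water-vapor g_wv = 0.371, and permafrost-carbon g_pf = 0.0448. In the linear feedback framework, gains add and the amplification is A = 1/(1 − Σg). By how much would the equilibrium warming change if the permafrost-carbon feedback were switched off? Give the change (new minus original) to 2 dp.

-0.43 °C

Original: g = 0.6543, ΔT = 1.3/(1−0.6543) = 3.7605 °C.
Without permafrost-carbon: g' = 0.6095, ΔT' = 1.3/(1−0.6095) = 3.3291 °C.
Change = 3.3291 − 3.7605 = -0.43 °C.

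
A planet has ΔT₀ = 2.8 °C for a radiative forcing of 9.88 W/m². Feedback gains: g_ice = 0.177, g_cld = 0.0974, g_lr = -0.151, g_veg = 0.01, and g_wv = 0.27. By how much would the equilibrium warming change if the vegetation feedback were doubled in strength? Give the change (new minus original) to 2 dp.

Original: g = 0.4034, ΔT = 2.8/(1−0.4034) = 4.6933 °C.
With doubled vegetation: g' = 0.4134, ΔT' = 2.8/(1−0.4134) = 4.7733 °C.
Change = 4.7733 − 4.6933 = 0.08 °C.

0.08 °C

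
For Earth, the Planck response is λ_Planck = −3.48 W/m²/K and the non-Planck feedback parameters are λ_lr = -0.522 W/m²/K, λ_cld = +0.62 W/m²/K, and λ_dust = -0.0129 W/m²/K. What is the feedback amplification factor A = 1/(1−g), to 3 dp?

Convert to gains: g_lr = -0.522/3.48 = -0.15; g_cld = 0.62/3.48 = 0.1782; g_dust = -0.0129/3.48 = -0.003707.
Total gain g = 0.024493.
A = 1/(1 − 0.024493) = 1.025.

1.025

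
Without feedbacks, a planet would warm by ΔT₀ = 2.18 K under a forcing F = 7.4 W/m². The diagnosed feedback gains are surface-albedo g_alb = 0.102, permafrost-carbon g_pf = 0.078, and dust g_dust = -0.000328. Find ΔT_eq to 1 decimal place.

Total gain g = 0.102 + 0.078 − 0.000328 = 0.179672.
Amplification A = 1/(1 − 0.179672) = 1.219.
ΔT = 2.18 × 1.219 = 2.7 K.

2.7 K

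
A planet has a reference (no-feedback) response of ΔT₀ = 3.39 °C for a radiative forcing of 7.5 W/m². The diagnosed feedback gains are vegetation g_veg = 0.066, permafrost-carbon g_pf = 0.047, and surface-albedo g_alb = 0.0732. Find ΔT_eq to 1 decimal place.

Total gain g = 0.066 + 0.047 + 0.0732 = 0.1862.
Amplification A = 1/(1 − 0.1862) = 1.229.
ΔT = 3.39 × 1.229 = 4.2 °C.

4.2 °C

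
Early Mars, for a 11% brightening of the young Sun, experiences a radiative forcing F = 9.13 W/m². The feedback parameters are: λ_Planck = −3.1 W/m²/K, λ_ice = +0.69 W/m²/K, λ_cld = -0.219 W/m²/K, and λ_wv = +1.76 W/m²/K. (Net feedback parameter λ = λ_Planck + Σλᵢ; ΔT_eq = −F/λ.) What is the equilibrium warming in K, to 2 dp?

10.51 K

Net feedback parameter λ = (−3.1) + (+0.69) + (-0.219) + (+1.76) = -0.869 W/m²/K.
ΔT = −F/λ = −9.13/(-0.869) = 10.51 K.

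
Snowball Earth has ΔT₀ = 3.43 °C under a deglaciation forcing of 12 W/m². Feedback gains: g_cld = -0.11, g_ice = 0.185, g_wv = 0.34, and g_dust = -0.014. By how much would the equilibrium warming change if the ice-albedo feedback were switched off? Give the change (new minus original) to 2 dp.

Original: g = 0.401, ΔT = 3.43/(1−0.401) = 5.7262 °C.
Without ice-albedo: g' = 0.216, ΔT' = 3.43/(1−0.216) = 4.3750 °C.
Change = 4.3750 − 5.7262 = -1.35 °C.

-1.35 °C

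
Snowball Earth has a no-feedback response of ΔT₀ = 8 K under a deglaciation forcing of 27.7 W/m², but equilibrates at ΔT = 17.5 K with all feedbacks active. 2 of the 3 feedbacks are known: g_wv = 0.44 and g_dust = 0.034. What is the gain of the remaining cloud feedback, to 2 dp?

Amplification A = ΔT/ΔT₀ = 17.5/8 = 2.188.
Total gain g = 1 − 1/A = 1 − 1/2.188 = 0.543.
Known gains sum to 0.44 + 0.034 = 0.474.
g_cld = 0.543 − 0.474 = 0.07.

0.07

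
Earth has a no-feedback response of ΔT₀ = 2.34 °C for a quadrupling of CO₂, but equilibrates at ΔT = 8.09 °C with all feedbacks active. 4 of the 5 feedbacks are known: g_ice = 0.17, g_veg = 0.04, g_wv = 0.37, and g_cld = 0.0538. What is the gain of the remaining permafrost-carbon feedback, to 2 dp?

Amplification A = ΔT/ΔT₀ = 8.09/2.34 = 3.457.
Total gain g = 1 − 1/A = 1 − 1/3.457 = 0.7107.
Known gains sum to 0.17 + 0.04 + 0.37 + 0.0538 = 0.6338.
g_pf = 0.7107 − 0.6338 = 0.08.

0.08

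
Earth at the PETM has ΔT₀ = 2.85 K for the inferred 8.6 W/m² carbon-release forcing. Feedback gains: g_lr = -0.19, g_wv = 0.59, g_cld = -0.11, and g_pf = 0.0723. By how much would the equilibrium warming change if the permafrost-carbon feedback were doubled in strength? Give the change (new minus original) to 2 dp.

0.57 K

Original: g = 0.3623, ΔT = 2.85/(1−0.3623) = 4.4692 K.
With doubled permafrost-carbon: g' = 0.4346, ΔT' = 2.85/(1−0.4346) = 5.0407 K.
Change = 5.0407 − 4.4692 = 0.57 K.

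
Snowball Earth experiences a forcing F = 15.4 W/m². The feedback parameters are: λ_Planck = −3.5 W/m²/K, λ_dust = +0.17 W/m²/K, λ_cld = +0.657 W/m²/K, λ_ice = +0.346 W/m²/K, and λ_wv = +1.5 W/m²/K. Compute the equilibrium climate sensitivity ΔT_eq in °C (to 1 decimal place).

18.6 °C

Net feedback parameter λ = (−3.5) + (+0.17) + (+0.657) + (+0.346) + (+1.5) = -0.827 W/m²/K.
ΔT = −F/λ = −15.4/(-0.827) = 18.6 °C.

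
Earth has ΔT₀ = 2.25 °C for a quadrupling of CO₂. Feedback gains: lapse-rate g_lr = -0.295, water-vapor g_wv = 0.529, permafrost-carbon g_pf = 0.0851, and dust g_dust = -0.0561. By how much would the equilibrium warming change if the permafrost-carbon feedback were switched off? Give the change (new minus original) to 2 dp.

Original: g = 0.263, ΔT = 2.25/(1−0.263) = 3.0529 °C.
Without permafrost-carbon: g' = 0.1779, ΔT' = 2.25/(1−0.1779) = 2.7369 °C.
Change = 2.7369 − 3.0529 = -0.32 °C.

-0.32 °C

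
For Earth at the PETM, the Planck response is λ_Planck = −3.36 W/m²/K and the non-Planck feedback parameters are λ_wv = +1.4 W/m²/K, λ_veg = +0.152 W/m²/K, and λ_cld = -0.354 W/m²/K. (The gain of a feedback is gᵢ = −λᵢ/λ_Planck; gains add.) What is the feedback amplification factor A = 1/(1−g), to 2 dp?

Convert to gains: g_wv = 1.4/3.36 = 0.4167; g_veg = 0.152/3.36 = 0.04524; g_cld = -0.354/3.36 = -0.1054.
Total gain g = 0.35654.
A = 1/(1 − 0.35654) = 1.55.

1.55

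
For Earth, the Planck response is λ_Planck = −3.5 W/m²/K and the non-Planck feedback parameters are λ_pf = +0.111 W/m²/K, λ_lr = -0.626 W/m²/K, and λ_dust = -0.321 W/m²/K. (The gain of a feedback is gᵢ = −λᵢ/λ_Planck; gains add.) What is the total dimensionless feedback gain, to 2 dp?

Convert to gains: g_pf = 0.111/3.5 = 0.03171; g_lr = -0.626/3.5 = -0.1789; g_dust = -0.321/3.5 = -0.09171.
Total gain g = -0.2389.

-0.24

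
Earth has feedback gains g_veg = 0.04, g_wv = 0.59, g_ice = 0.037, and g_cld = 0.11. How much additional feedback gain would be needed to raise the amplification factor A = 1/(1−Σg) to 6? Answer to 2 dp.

Current total gain = 0.777.
Target gain for A = 6: g* = 1 − 1/6 = 0.8333.
Additional gain needed = 0.8333 − 0.777 = 0.06.

0.06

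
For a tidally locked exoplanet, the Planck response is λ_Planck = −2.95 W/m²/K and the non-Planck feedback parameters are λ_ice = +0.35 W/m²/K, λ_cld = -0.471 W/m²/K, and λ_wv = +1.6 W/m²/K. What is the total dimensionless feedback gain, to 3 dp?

Convert to gains: g_ice = 0.35/2.95 = 0.1186; g_cld = -0.471/2.95 = -0.1597; g_wv = 1.6/2.95 = 0.5424.
Total gain g = 0.5013.

0.501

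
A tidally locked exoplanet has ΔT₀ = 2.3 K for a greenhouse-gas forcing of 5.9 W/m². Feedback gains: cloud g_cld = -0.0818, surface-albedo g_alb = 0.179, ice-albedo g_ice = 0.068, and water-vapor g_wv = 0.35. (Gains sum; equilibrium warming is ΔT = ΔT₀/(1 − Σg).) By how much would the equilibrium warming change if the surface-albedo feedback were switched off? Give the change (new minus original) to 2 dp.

-1.28 K

Original: g = 0.5152, ΔT = 2.3/(1−0.5152) = 4.7442 K.
Without surface-albedo: g' = 0.3362, ΔT' = 2.3/(1−0.3362) = 3.4649 K.
Change = 3.4649 − 4.7442 = -1.28 K.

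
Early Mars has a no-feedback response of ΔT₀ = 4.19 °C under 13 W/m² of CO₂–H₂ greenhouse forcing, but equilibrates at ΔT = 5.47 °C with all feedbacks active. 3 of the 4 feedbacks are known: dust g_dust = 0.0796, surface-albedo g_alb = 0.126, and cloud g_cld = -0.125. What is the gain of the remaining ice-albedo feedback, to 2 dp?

0.15

Amplification A = ΔT/ΔT₀ = 5.47/4.19 = 1.305.
Total gain g = 1 − 1/A = 1 − 1/1.305 = 0.2337.
Known gains sum to 0.0796 + 0.126 − 0.125 = 0.0806.
g_ice = 0.2337 − 0.0806 = 0.15.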